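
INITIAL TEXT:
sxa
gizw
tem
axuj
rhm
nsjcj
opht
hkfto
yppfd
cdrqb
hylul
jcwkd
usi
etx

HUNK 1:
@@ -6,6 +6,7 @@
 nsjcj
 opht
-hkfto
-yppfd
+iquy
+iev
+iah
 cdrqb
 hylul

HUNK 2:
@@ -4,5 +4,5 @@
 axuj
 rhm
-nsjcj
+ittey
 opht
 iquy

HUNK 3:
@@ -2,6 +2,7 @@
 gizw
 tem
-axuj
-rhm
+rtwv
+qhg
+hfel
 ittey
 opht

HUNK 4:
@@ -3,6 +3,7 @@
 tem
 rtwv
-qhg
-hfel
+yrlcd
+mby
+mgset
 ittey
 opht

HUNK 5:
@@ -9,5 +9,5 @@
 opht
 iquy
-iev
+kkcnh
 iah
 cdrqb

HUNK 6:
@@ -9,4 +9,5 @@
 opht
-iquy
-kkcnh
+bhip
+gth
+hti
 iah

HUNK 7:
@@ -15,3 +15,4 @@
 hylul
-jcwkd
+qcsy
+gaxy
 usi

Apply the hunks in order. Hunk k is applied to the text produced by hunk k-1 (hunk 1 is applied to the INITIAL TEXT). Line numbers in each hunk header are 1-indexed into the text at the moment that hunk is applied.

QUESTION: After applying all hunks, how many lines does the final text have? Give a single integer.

Answer: 19

Derivation:
Hunk 1: at line 6 remove [hkfto,yppfd] add [iquy,iev,iah] -> 15 lines: sxa gizw tem axuj rhm nsjcj opht iquy iev iah cdrqb hylul jcwkd usi etx
Hunk 2: at line 4 remove [nsjcj] add [ittey] -> 15 lines: sxa gizw tem axuj rhm ittey opht iquy iev iah cdrqb hylul jcwkd usi etx
Hunk 3: at line 2 remove [axuj,rhm] add [rtwv,qhg,hfel] -> 16 lines: sxa gizw tem rtwv qhg hfel ittey opht iquy iev iah cdrqb hylul jcwkd usi etx
Hunk 4: at line 3 remove [qhg,hfel] add [yrlcd,mby,mgset] -> 17 lines: sxa gizw tem rtwv yrlcd mby mgset ittey opht iquy iev iah cdrqb hylul jcwkd usi etx
Hunk 5: at line 9 remove [iev] add [kkcnh] -> 17 lines: sxa gizw tem rtwv yrlcd mby mgset ittey opht iquy kkcnh iah cdrqb hylul jcwkd usi etx
Hunk 6: at line 9 remove [iquy,kkcnh] add [bhip,gth,hti] -> 18 lines: sxa gizw tem rtwv yrlcd mby mgset ittey opht bhip gth hti iah cdrqb hylul jcwkd usi etx
Hunk 7: at line 15 remove [jcwkd] add [qcsy,gaxy] -> 19 lines: sxa gizw tem rtwv yrlcd mby mgset ittey opht bhip gth hti iah cdrqb hylul qcsy gaxy usi etx
Final line count: 19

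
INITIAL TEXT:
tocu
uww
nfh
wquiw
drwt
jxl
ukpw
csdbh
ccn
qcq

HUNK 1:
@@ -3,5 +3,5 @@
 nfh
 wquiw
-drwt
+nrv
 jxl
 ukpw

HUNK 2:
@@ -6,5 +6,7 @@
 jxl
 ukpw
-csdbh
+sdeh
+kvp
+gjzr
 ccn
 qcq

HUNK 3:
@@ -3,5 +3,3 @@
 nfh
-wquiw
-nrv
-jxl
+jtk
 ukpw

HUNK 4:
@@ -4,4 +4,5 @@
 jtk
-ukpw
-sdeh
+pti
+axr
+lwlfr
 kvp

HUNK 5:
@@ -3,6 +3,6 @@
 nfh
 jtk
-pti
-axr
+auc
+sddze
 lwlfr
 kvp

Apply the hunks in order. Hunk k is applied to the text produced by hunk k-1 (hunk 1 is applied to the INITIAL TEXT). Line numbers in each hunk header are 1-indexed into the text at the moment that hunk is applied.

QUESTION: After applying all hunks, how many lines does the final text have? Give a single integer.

Hunk 1: at line 3 remove [drwt] add [nrv] -> 10 lines: tocu uww nfh wquiw nrv jxl ukpw csdbh ccn qcq
Hunk 2: at line 6 remove [csdbh] add [sdeh,kvp,gjzr] -> 12 lines: tocu uww nfh wquiw nrv jxl ukpw sdeh kvp gjzr ccn qcq
Hunk 3: at line 3 remove [wquiw,nrv,jxl] add [jtk] -> 10 lines: tocu uww nfh jtk ukpw sdeh kvp gjzr ccn qcq
Hunk 4: at line 4 remove [ukpw,sdeh] add [pti,axr,lwlfr] -> 11 lines: tocu uww nfh jtk pti axr lwlfr kvp gjzr ccn qcq
Hunk 5: at line 3 remove [pti,axr] add [auc,sddze] -> 11 lines: tocu uww nfh jtk auc sddze lwlfr kvp gjzr ccn qcq
Final line count: 11

Answer: 11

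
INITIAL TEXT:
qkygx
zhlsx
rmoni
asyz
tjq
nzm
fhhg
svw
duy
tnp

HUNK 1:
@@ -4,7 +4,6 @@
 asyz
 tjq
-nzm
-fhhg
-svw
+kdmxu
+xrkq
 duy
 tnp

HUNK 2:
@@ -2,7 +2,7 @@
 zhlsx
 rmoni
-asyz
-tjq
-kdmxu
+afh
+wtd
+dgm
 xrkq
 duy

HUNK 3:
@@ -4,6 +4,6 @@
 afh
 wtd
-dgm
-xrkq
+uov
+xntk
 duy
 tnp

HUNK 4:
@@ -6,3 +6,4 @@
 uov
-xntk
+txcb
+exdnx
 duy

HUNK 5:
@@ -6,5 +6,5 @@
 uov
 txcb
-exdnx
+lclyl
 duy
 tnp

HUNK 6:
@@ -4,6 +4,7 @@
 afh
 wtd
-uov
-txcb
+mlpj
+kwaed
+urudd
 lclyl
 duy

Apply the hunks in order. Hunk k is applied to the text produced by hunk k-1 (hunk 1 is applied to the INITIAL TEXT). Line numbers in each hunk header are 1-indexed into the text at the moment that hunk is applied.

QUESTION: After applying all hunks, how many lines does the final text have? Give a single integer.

Answer: 11

Derivation:
Hunk 1: at line 4 remove [nzm,fhhg,svw] add [kdmxu,xrkq] -> 9 lines: qkygx zhlsx rmoni asyz tjq kdmxu xrkq duy tnp
Hunk 2: at line 2 remove [asyz,tjq,kdmxu] add [afh,wtd,dgm] -> 9 lines: qkygx zhlsx rmoni afh wtd dgm xrkq duy tnp
Hunk 3: at line 4 remove [dgm,xrkq] add [uov,xntk] -> 9 lines: qkygx zhlsx rmoni afh wtd uov xntk duy tnp
Hunk 4: at line 6 remove [xntk] add [txcb,exdnx] -> 10 lines: qkygx zhlsx rmoni afh wtd uov txcb exdnx duy tnp
Hunk 5: at line 6 remove [exdnx] add [lclyl] -> 10 lines: qkygx zhlsx rmoni afh wtd uov txcb lclyl duy tnp
Hunk 6: at line 4 remove [uov,txcb] add [mlpj,kwaed,urudd] -> 11 lines: qkygx zhlsx rmoni afh wtd mlpj kwaed urudd lclyl duy tnp
Final line count: 11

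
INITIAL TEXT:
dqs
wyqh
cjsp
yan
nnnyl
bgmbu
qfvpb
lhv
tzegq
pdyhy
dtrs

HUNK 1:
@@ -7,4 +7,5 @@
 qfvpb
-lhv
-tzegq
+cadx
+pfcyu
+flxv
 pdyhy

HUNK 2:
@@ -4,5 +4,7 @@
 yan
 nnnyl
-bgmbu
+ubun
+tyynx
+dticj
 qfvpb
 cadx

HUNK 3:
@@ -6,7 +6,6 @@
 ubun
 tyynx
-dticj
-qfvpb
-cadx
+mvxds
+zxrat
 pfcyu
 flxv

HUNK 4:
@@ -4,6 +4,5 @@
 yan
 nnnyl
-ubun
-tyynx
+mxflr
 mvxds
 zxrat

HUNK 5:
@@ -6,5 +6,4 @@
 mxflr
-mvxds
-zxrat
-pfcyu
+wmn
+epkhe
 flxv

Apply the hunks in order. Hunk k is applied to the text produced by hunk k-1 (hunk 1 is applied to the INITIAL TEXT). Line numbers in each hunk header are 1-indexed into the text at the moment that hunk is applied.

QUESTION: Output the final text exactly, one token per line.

Hunk 1: at line 7 remove [lhv,tzegq] add [cadx,pfcyu,flxv] -> 12 lines: dqs wyqh cjsp yan nnnyl bgmbu qfvpb cadx pfcyu flxv pdyhy dtrs
Hunk 2: at line 4 remove [bgmbu] add [ubun,tyynx,dticj] -> 14 lines: dqs wyqh cjsp yan nnnyl ubun tyynx dticj qfvpb cadx pfcyu flxv pdyhy dtrs
Hunk 3: at line 6 remove [dticj,qfvpb,cadx] add [mvxds,zxrat] -> 13 lines: dqs wyqh cjsp yan nnnyl ubun tyynx mvxds zxrat pfcyu flxv pdyhy dtrs
Hunk 4: at line 4 remove [ubun,tyynx] add [mxflr] -> 12 lines: dqs wyqh cjsp yan nnnyl mxflr mvxds zxrat pfcyu flxv pdyhy dtrs
Hunk 5: at line 6 remove [mvxds,zxrat,pfcyu] add [wmn,epkhe] -> 11 lines: dqs wyqh cjsp yan nnnyl mxflr wmn epkhe flxv pdyhy dtrs

Answer: dqs
wyqh
cjsp
yan
nnnyl
mxflr
wmn
epkhe
flxv
pdyhy
dtrs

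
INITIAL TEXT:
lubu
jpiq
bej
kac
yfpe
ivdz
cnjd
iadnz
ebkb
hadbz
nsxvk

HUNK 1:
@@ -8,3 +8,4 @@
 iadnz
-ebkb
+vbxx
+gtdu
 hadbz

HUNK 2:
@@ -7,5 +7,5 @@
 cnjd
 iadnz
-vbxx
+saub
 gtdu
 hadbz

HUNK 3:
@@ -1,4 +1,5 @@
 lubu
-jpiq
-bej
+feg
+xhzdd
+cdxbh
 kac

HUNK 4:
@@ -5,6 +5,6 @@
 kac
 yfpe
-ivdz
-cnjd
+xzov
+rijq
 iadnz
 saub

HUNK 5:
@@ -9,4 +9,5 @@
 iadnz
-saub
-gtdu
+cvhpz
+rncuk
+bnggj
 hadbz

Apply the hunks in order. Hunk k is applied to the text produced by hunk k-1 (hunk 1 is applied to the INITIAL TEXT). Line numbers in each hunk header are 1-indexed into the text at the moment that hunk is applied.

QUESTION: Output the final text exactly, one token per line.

Answer: lubu
feg
xhzdd
cdxbh
kac
yfpe
xzov
rijq
iadnz
cvhpz
rncuk
bnggj
hadbz
nsxvk

Derivation:
Hunk 1: at line 8 remove [ebkb] add [vbxx,gtdu] -> 12 lines: lubu jpiq bej kac yfpe ivdz cnjd iadnz vbxx gtdu hadbz nsxvk
Hunk 2: at line 7 remove [vbxx] add [saub] -> 12 lines: lubu jpiq bej kac yfpe ivdz cnjd iadnz saub gtdu hadbz nsxvk
Hunk 3: at line 1 remove [jpiq,bej] add [feg,xhzdd,cdxbh] -> 13 lines: lubu feg xhzdd cdxbh kac yfpe ivdz cnjd iadnz saub gtdu hadbz nsxvk
Hunk 4: at line 5 remove [ivdz,cnjd] add [xzov,rijq] -> 13 lines: lubu feg xhzdd cdxbh kac yfpe xzov rijq iadnz saub gtdu hadbz nsxvk
Hunk 5: at line 9 remove [saub,gtdu] add [cvhpz,rncuk,bnggj] -> 14 lines: lubu feg xhzdd cdxbh kac yfpe xzov rijq iadnz cvhpz rncuk bnggj hadbz nsxvk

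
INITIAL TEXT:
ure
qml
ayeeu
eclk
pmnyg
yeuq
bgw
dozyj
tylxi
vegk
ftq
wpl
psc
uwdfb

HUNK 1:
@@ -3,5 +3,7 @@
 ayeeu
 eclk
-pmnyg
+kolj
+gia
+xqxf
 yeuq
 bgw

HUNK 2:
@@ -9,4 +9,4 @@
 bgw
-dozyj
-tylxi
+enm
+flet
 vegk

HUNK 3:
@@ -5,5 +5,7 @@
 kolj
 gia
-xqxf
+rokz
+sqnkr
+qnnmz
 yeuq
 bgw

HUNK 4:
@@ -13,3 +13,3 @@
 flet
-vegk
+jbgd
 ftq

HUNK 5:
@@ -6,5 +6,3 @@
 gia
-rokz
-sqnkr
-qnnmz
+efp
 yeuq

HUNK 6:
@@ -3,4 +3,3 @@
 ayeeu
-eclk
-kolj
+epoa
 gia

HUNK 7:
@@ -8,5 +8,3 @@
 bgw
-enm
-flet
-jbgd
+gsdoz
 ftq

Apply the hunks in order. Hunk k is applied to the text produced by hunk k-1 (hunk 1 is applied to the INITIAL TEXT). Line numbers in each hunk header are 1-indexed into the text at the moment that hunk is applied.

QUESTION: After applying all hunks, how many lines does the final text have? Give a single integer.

Hunk 1: at line 3 remove [pmnyg] add [kolj,gia,xqxf] -> 16 lines: ure qml ayeeu eclk kolj gia xqxf yeuq bgw dozyj tylxi vegk ftq wpl psc uwdfb
Hunk 2: at line 9 remove [dozyj,tylxi] add [enm,flet] -> 16 lines: ure qml ayeeu eclk kolj gia xqxf yeuq bgw enm flet vegk ftq wpl psc uwdfb
Hunk 3: at line 5 remove [xqxf] add [rokz,sqnkr,qnnmz] -> 18 lines: ure qml ayeeu eclk kolj gia rokz sqnkr qnnmz yeuq bgw enm flet vegk ftq wpl psc uwdfb
Hunk 4: at line 13 remove [vegk] add [jbgd] -> 18 lines: ure qml ayeeu eclk kolj gia rokz sqnkr qnnmz yeuq bgw enm flet jbgd ftq wpl psc uwdfb
Hunk 5: at line 6 remove [rokz,sqnkr,qnnmz] add [efp] -> 16 lines: ure qml ayeeu eclk kolj gia efp yeuq bgw enm flet jbgd ftq wpl psc uwdfb
Hunk 6: at line 3 remove [eclk,kolj] add [epoa] -> 15 lines: ure qml ayeeu epoa gia efp yeuq bgw enm flet jbgd ftq wpl psc uwdfb
Hunk 7: at line 8 remove [enm,flet,jbgd] add [gsdoz] -> 13 lines: ure qml ayeeu epoa gia efp yeuq bgw gsdoz ftq wpl psc uwdfb
Final line count: 13

Answer: 13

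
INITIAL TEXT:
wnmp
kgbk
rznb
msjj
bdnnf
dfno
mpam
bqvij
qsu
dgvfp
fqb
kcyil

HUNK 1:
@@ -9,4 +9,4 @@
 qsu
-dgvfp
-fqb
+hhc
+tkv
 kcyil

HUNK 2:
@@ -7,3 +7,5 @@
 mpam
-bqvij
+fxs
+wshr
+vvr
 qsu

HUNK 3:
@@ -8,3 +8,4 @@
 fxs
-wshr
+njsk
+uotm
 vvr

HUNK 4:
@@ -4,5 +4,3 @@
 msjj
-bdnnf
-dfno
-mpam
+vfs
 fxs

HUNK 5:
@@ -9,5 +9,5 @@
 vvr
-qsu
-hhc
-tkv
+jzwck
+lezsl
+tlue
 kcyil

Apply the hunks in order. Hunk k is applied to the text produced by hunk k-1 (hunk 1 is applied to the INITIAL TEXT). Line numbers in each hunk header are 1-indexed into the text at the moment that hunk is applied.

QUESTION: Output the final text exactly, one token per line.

Hunk 1: at line 9 remove [dgvfp,fqb] add [hhc,tkv] -> 12 lines: wnmp kgbk rznb msjj bdnnf dfno mpam bqvij qsu hhc tkv kcyil
Hunk 2: at line 7 remove [bqvij] add [fxs,wshr,vvr] -> 14 lines: wnmp kgbk rznb msjj bdnnf dfno mpam fxs wshr vvr qsu hhc tkv kcyil
Hunk 3: at line 8 remove [wshr] add [njsk,uotm] -> 15 lines: wnmp kgbk rznb msjj bdnnf dfno mpam fxs njsk uotm vvr qsu hhc tkv kcyil
Hunk 4: at line 4 remove [bdnnf,dfno,mpam] add [vfs] -> 13 lines: wnmp kgbk rznb msjj vfs fxs njsk uotm vvr qsu hhc tkv kcyil
Hunk 5: at line 9 remove [qsu,hhc,tkv] add [jzwck,lezsl,tlue] -> 13 lines: wnmp kgbk rznb msjj vfs fxs njsk uotm vvr jzwck lezsl tlue kcyil

Answer: wnmp
kgbk
rznb
msjj
vfs
fxs
njsk
uotm
vvr
jzwck
lezsl
tlue
kcyil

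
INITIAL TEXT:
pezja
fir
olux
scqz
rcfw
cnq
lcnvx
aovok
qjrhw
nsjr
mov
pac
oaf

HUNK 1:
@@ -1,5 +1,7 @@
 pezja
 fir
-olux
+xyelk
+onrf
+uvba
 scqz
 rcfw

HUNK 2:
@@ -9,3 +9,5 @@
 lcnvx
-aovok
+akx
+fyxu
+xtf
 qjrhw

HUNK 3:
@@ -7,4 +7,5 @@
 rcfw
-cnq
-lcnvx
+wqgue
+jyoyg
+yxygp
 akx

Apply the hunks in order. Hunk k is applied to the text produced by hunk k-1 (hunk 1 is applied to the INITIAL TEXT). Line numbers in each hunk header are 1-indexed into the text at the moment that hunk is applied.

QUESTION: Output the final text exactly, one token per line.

Answer: pezja
fir
xyelk
onrf
uvba
scqz
rcfw
wqgue
jyoyg
yxygp
akx
fyxu
xtf
qjrhw
nsjr
mov
pac
oaf

Derivation:
Hunk 1: at line 1 remove [olux] add [xyelk,onrf,uvba] -> 15 lines: pezja fir xyelk onrf uvba scqz rcfw cnq lcnvx aovok qjrhw nsjr mov pac oaf
Hunk 2: at line 9 remove [aovok] add [akx,fyxu,xtf] -> 17 lines: pezja fir xyelk onrf uvba scqz rcfw cnq lcnvx akx fyxu xtf qjrhw nsjr mov pac oaf
Hunk 3: at line 7 remove [cnq,lcnvx] add [wqgue,jyoyg,yxygp] -> 18 lines: pezja fir xyelk onrf uvba scqz rcfw wqgue jyoyg yxygp akx fyxu xtf qjrhw nsjr mov pac oaf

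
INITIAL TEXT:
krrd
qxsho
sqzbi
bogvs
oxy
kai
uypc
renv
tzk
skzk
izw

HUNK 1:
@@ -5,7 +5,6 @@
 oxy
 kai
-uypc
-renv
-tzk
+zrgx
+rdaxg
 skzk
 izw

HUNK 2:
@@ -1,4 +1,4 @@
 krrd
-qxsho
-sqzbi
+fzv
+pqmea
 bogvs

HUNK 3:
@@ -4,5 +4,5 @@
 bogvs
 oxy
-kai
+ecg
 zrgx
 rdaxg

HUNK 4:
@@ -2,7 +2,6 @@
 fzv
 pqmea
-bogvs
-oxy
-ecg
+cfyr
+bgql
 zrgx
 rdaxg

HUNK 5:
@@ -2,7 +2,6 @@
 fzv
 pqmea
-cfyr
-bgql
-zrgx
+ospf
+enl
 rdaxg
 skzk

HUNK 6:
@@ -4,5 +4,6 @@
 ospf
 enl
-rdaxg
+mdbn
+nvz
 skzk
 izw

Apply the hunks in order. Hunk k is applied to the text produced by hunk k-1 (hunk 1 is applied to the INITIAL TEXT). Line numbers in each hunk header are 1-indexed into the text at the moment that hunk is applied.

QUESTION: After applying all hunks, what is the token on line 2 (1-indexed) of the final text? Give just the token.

Hunk 1: at line 5 remove [uypc,renv,tzk] add [zrgx,rdaxg] -> 10 lines: krrd qxsho sqzbi bogvs oxy kai zrgx rdaxg skzk izw
Hunk 2: at line 1 remove [qxsho,sqzbi] add [fzv,pqmea] -> 10 lines: krrd fzv pqmea bogvs oxy kai zrgx rdaxg skzk izw
Hunk 3: at line 4 remove [kai] add [ecg] -> 10 lines: krrd fzv pqmea bogvs oxy ecg zrgx rdaxg skzk izw
Hunk 4: at line 2 remove [bogvs,oxy,ecg] add [cfyr,bgql] -> 9 lines: krrd fzv pqmea cfyr bgql zrgx rdaxg skzk izw
Hunk 5: at line 2 remove [cfyr,bgql,zrgx] add [ospf,enl] -> 8 lines: krrd fzv pqmea ospf enl rdaxg skzk izw
Hunk 6: at line 4 remove [rdaxg] add [mdbn,nvz] -> 9 lines: krrd fzv pqmea ospf enl mdbn nvz skzk izw
Final line 2: fzv

Answer: fzv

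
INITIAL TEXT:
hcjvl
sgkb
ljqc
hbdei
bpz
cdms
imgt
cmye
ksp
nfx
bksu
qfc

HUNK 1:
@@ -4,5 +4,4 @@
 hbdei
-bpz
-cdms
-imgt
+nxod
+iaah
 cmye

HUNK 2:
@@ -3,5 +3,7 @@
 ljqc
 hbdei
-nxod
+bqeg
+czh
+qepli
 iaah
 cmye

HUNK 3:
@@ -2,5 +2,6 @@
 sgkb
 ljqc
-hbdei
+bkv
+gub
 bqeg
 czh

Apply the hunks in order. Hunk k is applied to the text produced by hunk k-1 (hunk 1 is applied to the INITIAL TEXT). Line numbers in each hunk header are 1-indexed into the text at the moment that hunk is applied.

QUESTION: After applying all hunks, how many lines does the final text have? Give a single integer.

Hunk 1: at line 4 remove [bpz,cdms,imgt] add [nxod,iaah] -> 11 lines: hcjvl sgkb ljqc hbdei nxod iaah cmye ksp nfx bksu qfc
Hunk 2: at line 3 remove [nxod] add [bqeg,czh,qepli] -> 13 lines: hcjvl sgkb ljqc hbdei bqeg czh qepli iaah cmye ksp nfx bksu qfc
Hunk 3: at line 2 remove [hbdei] add [bkv,gub] -> 14 lines: hcjvl sgkb ljqc bkv gub bqeg czh qepli iaah cmye ksp nfx bksu qfc
Final line count: 14

Answer: 14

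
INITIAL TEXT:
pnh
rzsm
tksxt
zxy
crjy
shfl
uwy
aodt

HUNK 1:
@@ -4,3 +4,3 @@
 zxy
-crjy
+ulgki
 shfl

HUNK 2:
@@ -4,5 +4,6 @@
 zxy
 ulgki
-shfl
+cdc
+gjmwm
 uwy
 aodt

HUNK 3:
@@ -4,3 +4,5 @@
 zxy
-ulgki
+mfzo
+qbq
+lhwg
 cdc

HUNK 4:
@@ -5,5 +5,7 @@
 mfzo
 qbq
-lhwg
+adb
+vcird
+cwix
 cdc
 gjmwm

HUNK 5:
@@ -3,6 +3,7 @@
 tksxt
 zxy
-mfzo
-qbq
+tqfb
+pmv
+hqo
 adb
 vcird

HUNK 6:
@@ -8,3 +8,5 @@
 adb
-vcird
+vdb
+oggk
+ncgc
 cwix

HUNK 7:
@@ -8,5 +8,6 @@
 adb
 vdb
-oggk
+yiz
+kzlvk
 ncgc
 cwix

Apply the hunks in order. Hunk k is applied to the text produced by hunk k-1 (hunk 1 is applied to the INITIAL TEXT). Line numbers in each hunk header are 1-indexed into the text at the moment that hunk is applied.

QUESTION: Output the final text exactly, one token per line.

Answer: pnh
rzsm
tksxt
zxy
tqfb
pmv
hqo
adb
vdb
yiz
kzlvk
ncgc
cwix
cdc
gjmwm
uwy
aodt

Derivation:
Hunk 1: at line 4 remove [crjy] add [ulgki] -> 8 lines: pnh rzsm tksxt zxy ulgki shfl uwy aodt
Hunk 2: at line 4 remove [shfl] add [cdc,gjmwm] -> 9 lines: pnh rzsm tksxt zxy ulgki cdc gjmwm uwy aodt
Hunk 3: at line 4 remove [ulgki] add [mfzo,qbq,lhwg] -> 11 lines: pnh rzsm tksxt zxy mfzo qbq lhwg cdc gjmwm uwy aodt
Hunk 4: at line 5 remove [lhwg] add [adb,vcird,cwix] -> 13 lines: pnh rzsm tksxt zxy mfzo qbq adb vcird cwix cdc gjmwm uwy aodt
Hunk 5: at line 3 remove [mfzo,qbq] add [tqfb,pmv,hqo] -> 14 lines: pnh rzsm tksxt zxy tqfb pmv hqo adb vcird cwix cdc gjmwm uwy aodt
Hunk 6: at line 8 remove [vcird] add [vdb,oggk,ncgc] -> 16 lines: pnh rzsm tksxt zxy tqfb pmv hqo adb vdb oggk ncgc cwix cdc gjmwm uwy aodt
Hunk 7: at line 8 remove [oggk] add [yiz,kzlvk] -> 17 lines: pnh rzsm tksxt zxy tqfb pmv hqo adb vdb yiz kzlvk ncgc cwix cdc gjmwm uwy aodt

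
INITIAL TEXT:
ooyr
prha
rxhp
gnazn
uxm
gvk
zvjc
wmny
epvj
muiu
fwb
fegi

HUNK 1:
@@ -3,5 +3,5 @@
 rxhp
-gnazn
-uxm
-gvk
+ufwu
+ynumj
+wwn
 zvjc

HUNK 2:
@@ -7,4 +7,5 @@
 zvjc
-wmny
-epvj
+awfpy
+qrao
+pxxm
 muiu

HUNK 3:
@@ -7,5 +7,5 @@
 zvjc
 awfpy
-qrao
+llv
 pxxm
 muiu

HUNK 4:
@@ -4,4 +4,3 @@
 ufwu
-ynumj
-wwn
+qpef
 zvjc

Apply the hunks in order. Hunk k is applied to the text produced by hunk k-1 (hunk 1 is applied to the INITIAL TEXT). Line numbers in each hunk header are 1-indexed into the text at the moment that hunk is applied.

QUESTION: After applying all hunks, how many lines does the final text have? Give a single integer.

Answer: 12

Derivation:
Hunk 1: at line 3 remove [gnazn,uxm,gvk] add [ufwu,ynumj,wwn] -> 12 lines: ooyr prha rxhp ufwu ynumj wwn zvjc wmny epvj muiu fwb fegi
Hunk 2: at line 7 remove [wmny,epvj] add [awfpy,qrao,pxxm] -> 13 lines: ooyr prha rxhp ufwu ynumj wwn zvjc awfpy qrao pxxm muiu fwb fegi
Hunk 3: at line 7 remove [qrao] add [llv] -> 13 lines: ooyr prha rxhp ufwu ynumj wwn zvjc awfpy llv pxxm muiu fwb fegi
Hunk 4: at line 4 remove [ynumj,wwn] add [qpef] -> 12 lines: ooyr prha rxhp ufwu qpef zvjc awfpy llv pxxm muiu fwb fegi
Final line count: 12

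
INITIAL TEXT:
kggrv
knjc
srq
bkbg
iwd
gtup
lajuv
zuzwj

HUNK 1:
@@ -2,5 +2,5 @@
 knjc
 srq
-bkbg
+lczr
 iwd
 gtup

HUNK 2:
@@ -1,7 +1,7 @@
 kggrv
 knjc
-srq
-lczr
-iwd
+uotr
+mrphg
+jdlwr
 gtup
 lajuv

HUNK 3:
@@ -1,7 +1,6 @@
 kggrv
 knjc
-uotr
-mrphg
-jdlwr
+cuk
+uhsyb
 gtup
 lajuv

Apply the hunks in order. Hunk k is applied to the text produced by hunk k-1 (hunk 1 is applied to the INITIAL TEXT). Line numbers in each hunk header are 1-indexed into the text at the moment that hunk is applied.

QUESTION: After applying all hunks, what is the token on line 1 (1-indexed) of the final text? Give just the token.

Hunk 1: at line 2 remove [bkbg] add [lczr] -> 8 lines: kggrv knjc srq lczr iwd gtup lajuv zuzwj
Hunk 2: at line 1 remove [srq,lczr,iwd] add [uotr,mrphg,jdlwr] -> 8 lines: kggrv knjc uotr mrphg jdlwr gtup lajuv zuzwj
Hunk 3: at line 1 remove [uotr,mrphg,jdlwr] add [cuk,uhsyb] -> 7 lines: kggrv knjc cuk uhsyb gtup lajuv zuzwj
Final line 1: kggrv

Answer: kggrv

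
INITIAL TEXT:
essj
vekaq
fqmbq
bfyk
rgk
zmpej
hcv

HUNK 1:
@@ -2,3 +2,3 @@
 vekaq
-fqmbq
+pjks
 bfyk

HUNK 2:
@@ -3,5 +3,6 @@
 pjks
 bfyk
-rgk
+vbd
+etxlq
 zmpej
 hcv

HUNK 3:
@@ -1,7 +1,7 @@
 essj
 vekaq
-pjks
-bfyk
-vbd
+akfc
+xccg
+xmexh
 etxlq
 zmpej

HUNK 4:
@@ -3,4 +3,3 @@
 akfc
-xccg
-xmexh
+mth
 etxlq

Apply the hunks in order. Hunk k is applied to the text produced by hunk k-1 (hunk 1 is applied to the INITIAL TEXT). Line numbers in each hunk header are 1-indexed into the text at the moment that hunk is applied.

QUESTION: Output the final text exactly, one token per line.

Answer: essj
vekaq
akfc
mth
etxlq
zmpej
hcv

Derivation:
Hunk 1: at line 2 remove [fqmbq] add [pjks] -> 7 lines: essj vekaq pjks bfyk rgk zmpej hcv
Hunk 2: at line 3 remove [rgk] add [vbd,etxlq] -> 8 lines: essj vekaq pjks bfyk vbd etxlq zmpej hcv
Hunk 3: at line 1 remove [pjks,bfyk,vbd] add [akfc,xccg,xmexh] -> 8 lines: essj vekaq akfc xccg xmexh etxlq zmpej hcv
Hunk 4: at line 3 remove [xccg,xmexh] add [mth] -> 7 lines: essj vekaq akfc mth etxlq zmpej hcv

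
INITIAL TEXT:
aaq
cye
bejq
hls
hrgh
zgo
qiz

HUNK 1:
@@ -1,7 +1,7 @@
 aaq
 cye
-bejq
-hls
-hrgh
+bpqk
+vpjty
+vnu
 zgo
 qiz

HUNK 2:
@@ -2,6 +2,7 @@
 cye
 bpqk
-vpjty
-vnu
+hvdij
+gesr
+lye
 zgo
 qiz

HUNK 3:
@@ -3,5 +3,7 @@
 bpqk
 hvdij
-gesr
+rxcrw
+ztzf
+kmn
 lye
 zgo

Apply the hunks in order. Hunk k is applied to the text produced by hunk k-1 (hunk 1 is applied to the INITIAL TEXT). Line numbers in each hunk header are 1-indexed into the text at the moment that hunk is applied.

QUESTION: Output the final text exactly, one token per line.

Hunk 1: at line 1 remove [bejq,hls,hrgh] add [bpqk,vpjty,vnu] -> 7 lines: aaq cye bpqk vpjty vnu zgo qiz
Hunk 2: at line 2 remove [vpjty,vnu] add [hvdij,gesr,lye] -> 8 lines: aaq cye bpqk hvdij gesr lye zgo qiz
Hunk 3: at line 3 remove [gesr] add [rxcrw,ztzf,kmn] -> 10 lines: aaq cye bpqk hvdij rxcrw ztzf kmn lye zgo qiz

Answer: aaq
cye
bpqk
hvdij
rxcrw
ztzf
kmn
lye
zgo
qiz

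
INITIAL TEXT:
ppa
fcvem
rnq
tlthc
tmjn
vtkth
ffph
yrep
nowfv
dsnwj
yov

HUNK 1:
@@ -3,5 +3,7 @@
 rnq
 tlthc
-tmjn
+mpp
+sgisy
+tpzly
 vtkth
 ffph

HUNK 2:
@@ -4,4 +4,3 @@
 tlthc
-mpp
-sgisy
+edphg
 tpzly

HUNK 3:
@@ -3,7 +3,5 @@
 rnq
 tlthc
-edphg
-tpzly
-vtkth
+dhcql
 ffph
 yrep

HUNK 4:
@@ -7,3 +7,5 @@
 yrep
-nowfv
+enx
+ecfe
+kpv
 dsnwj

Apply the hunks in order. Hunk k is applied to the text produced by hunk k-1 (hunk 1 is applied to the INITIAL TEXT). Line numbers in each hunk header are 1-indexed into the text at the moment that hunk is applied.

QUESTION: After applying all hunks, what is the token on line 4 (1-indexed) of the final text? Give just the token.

Hunk 1: at line 3 remove [tmjn] add [mpp,sgisy,tpzly] -> 13 lines: ppa fcvem rnq tlthc mpp sgisy tpzly vtkth ffph yrep nowfv dsnwj yov
Hunk 2: at line 4 remove [mpp,sgisy] add [edphg] -> 12 lines: ppa fcvem rnq tlthc edphg tpzly vtkth ffph yrep nowfv dsnwj yov
Hunk 3: at line 3 remove [edphg,tpzly,vtkth] add [dhcql] -> 10 lines: ppa fcvem rnq tlthc dhcql ffph yrep nowfv dsnwj yov
Hunk 4: at line 7 remove [nowfv] add [enx,ecfe,kpv] -> 12 lines: ppa fcvem rnq tlthc dhcql ffph yrep enx ecfe kpv dsnwj yov
Final line 4: tlthc

Answer: tlthc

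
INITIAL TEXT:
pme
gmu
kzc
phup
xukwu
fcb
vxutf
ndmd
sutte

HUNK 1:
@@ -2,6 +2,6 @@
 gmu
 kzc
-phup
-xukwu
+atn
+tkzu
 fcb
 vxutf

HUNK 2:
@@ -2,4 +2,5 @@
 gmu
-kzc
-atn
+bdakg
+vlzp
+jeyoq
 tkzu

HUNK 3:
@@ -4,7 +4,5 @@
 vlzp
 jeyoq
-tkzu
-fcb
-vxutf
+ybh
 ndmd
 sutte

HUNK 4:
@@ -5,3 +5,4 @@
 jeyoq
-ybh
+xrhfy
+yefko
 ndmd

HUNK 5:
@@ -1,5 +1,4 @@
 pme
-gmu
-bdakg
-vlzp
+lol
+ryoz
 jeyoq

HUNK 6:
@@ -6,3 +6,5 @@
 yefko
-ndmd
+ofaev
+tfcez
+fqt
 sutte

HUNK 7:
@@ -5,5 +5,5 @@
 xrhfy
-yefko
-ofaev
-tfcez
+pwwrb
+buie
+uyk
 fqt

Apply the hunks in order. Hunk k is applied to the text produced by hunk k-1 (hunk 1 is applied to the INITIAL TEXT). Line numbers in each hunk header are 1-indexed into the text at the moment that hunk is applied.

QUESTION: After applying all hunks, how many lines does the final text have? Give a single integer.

Hunk 1: at line 2 remove [phup,xukwu] add [atn,tkzu] -> 9 lines: pme gmu kzc atn tkzu fcb vxutf ndmd sutte
Hunk 2: at line 2 remove [kzc,atn] add [bdakg,vlzp,jeyoq] -> 10 lines: pme gmu bdakg vlzp jeyoq tkzu fcb vxutf ndmd sutte
Hunk 3: at line 4 remove [tkzu,fcb,vxutf] add [ybh] -> 8 lines: pme gmu bdakg vlzp jeyoq ybh ndmd sutte
Hunk 4: at line 5 remove [ybh] add [xrhfy,yefko] -> 9 lines: pme gmu bdakg vlzp jeyoq xrhfy yefko ndmd sutte
Hunk 5: at line 1 remove [gmu,bdakg,vlzp] add [lol,ryoz] -> 8 lines: pme lol ryoz jeyoq xrhfy yefko ndmd sutte
Hunk 6: at line 6 remove [ndmd] add [ofaev,tfcez,fqt] -> 10 lines: pme lol ryoz jeyoq xrhfy yefko ofaev tfcez fqt sutte
Hunk 7: at line 5 remove [yefko,ofaev,tfcez] add [pwwrb,buie,uyk] -> 10 lines: pme lol ryoz jeyoq xrhfy pwwrb buie uyk fqt sutte
Final line count: 10

Answer: 10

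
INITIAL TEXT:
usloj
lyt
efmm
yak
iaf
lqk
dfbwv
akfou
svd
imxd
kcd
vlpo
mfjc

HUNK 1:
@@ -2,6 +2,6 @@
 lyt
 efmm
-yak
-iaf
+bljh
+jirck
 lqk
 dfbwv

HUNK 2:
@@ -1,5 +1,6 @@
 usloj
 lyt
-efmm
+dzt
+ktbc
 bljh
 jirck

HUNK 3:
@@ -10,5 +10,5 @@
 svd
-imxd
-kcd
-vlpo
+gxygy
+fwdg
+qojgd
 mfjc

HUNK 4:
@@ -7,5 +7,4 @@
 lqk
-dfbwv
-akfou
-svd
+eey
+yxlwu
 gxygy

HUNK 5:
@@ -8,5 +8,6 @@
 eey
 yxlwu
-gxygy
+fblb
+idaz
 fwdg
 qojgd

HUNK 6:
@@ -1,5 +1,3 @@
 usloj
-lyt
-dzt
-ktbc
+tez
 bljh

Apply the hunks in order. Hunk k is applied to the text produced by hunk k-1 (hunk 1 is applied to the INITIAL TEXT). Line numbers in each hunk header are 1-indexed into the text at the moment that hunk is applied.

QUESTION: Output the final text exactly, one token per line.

Hunk 1: at line 2 remove [yak,iaf] add [bljh,jirck] -> 13 lines: usloj lyt efmm bljh jirck lqk dfbwv akfou svd imxd kcd vlpo mfjc
Hunk 2: at line 1 remove [efmm] add [dzt,ktbc] -> 14 lines: usloj lyt dzt ktbc bljh jirck lqk dfbwv akfou svd imxd kcd vlpo mfjc
Hunk 3: at line 10 remove [imxd,kcd,vlpo] add [gxygy,fwdg,qojgd] -> 14 lines: usloj lyt dzt ktbc bljh jirck lqk dfbwv akfou svd gxygy fwdg qojgd mfjc
Hunk 4: at line 7 remove [dfbwv,akfou,svd] add [eey,yxlwu] -> 13 lines: usloj lyt dzt ktbc bljh jirck lqk eey yxlwu gxygy fwdg qojgd mfjc
Hunk 5: at line 8 remove [gxygy] add [fblb,idaz] -> 14 lines: usloj lyt dzt ktbc bljh jirck lqk eey yxlwu fblb idaz fwdg qojgd mfjc
Hunk 6: at line 1 remove [lyt,dzt,ktbc] add [tez] -> 12 lines: usloj tez bljh jirck lqk eey yxlwu fblb idaz fwdg qojgd mfjc

Answer: usloj
tez
bljh
jirck
lqk
eey
yxlwu
fblb
idaz
fwdg
qojgd
mfjc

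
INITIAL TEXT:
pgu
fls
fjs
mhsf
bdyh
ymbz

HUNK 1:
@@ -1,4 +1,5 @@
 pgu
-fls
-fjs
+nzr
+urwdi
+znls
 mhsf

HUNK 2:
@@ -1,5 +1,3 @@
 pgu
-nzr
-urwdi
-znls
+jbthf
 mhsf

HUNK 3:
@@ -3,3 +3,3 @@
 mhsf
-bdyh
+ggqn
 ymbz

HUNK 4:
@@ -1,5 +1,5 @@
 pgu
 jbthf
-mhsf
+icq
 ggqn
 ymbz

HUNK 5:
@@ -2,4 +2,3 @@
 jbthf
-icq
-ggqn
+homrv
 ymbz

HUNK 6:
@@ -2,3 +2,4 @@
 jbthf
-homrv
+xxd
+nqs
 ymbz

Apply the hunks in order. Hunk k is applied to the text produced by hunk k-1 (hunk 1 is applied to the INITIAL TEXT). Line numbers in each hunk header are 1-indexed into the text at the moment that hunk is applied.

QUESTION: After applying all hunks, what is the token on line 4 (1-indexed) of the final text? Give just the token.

Hunk 1: at line 1 remove [fls,fjs] add [nzr,urwdi,znls] -> 7 lines: pgu nzr urwdi znls mhsf bdyh ymbz
Hunk 2: at line 1 remove [nzr,urwdi,znls] add [jbthf] -> 5 lines: pgu jbthf mhsf bdyh ymbz
Hunk 3: at line 3 remove [bdyh] add [ggqn] -> 5 lines: pgu jbthf mhsf ggqn ymbz
Hunk 4: at line 1 remove [mhsf] add [icq] -> 5 lines: pgu jbthf icq ggqn ymbz
Hunk 5: at line 2 remove [icq,ggqn] add [homrv] -> 4 lines: pgu jbthf homrv ymbz
Hunk 6: at line 2 remove [homrv] add [xxd,nqs] -> 5 lines: pgu jbthf xxd nqs ymbz
Final line 4: nqs

Answer: nqs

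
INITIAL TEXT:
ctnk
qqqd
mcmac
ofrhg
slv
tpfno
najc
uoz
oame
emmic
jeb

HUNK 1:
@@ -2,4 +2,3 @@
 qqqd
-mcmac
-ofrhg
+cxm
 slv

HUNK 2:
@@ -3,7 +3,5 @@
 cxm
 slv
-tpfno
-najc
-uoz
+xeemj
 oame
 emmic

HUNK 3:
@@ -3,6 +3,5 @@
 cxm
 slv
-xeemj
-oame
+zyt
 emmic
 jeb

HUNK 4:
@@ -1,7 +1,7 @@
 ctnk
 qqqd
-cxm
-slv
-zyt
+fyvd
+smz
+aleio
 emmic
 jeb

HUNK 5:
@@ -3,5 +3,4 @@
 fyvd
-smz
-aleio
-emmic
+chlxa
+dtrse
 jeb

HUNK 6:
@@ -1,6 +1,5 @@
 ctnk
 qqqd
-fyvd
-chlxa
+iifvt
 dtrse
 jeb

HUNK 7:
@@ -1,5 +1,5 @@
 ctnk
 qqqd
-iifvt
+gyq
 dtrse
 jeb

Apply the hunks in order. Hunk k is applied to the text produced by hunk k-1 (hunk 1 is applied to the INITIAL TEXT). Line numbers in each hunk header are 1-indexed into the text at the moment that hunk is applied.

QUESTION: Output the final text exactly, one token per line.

Answer: ctnk
qqqd
gyq
dtrse
jeb

Derivation:
Hunk 1: at line 2 remove [mcmac,ofrhg] add [cxm] -> 10 lines: ctnk qqqd cxm slv tpfno najc uoz oame emmic jeb
Hunk 2: at line 3 remove [tpfno,najc,uoz] add [xeemj] -> 8 lines: ctnk qqqd cxm slv xeemj oame emmic jeb
Hunk 3: at line 3 remove [xeemj,oame] add [zyt] -> 7 lines: ctnk qqqd cxm slv zyt emmic jeb
Hunk 4: at line 1 remove [cxm,slv,zyt] add [fyvd,smz,aleio] -> 7 lines: ctnk qqqd fyvd smz aleio emmic jeb
Hunk 5: at line 3 remove [smz,aleio,emmic] add [chlxa,dtrse] -> 6 lines: ctnk qqqd fyvd chlxa dtrse jeb
Hunk 6: at line 1 remove [fyvd,chlxa] add [iifvt] -> 5 lines: ctnk qqqd iifvt dtrse jeb
Hunk 7: at line 1 remove [iifvt] add [gyq] -> 5 lines: ctnk qqqd gyq dtrse jeb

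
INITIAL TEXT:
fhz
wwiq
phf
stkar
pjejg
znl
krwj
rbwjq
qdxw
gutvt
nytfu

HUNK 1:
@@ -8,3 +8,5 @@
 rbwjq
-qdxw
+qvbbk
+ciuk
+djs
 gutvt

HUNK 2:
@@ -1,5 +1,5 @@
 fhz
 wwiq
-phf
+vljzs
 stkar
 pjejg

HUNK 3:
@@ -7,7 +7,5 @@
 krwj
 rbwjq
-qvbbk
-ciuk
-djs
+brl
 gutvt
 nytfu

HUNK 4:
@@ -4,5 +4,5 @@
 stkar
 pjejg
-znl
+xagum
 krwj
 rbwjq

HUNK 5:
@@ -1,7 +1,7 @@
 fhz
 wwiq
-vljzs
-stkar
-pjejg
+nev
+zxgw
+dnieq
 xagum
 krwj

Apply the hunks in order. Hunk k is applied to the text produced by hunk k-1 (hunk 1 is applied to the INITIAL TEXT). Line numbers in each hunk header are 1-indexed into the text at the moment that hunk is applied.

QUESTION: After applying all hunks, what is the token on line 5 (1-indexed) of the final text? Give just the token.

Hunk 1: at line 8 remove [qdxw] add [qvbbk,ciuk,djs] -> 13 lines: fhz wwiq phf stkar pjejg znl krwj rbwjq qvbbk ciuk djs gutvt nytfu
Hunk 2: at line 1 remove [phf] add [vljzs] -> 13 lines: fhz wwiq vljzs stkar pjejg znl krwj rbwjq qvbbk ciuk djs gutvt nytfu
Hunk 3: at line 7 remove [qvbbk,ciuk,djs] add [brl] -> 11 lines: fhz wwiq vljzs stkar pjejg znl krwj rbwjq brl gutvt nytfu
Hunk 4: at line 4 remove [znl] add [xagum] -> 11 lines: fhz wwiq vljzs stkar pjejg xagum krwj rbwjq brl gutvt nytfu
Hunk 5: at line 1 remove [vljzs,stkar,pjejg] add [nev,zxgw,dnieq] -> 11 lines: fhz wwiq nev zxgw dnieq xagum krwj rbwjq brl gutvt nytfu
Final line 5: dnieq

Answer: dnieq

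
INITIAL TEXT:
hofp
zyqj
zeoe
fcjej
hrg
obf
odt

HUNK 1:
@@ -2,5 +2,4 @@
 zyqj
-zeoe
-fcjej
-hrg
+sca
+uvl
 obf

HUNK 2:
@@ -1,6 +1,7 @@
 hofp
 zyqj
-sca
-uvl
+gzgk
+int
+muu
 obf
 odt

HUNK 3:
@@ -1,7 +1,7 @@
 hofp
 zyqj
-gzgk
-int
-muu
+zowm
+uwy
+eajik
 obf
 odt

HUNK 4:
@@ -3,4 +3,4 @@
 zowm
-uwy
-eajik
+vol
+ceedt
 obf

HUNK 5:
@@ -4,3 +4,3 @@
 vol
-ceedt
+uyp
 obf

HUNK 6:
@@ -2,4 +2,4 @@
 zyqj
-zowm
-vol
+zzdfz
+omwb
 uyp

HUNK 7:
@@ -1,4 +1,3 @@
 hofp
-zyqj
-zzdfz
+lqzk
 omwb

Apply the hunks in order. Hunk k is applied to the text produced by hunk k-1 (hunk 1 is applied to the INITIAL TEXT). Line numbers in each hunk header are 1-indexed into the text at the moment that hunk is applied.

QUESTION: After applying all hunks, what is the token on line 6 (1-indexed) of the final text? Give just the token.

Hunk 1: at line 2 remove [zeoe,fcjej,hrg] add [sca,uvl] -> 6 lines: hofp zyqj sca uvl obf odt
Hunk 2: at line 1 remove [sca,uvl] add [gzgk,int,muu] -> 7 lines: hofp zyqj gzgk int muu obf odt
Hunk 3: at line 1 remove [gzgk,int,muu] add [zowm,uwy,eajik] -> 7 lines: hofp zyqj zowm uwy eajik obf odt
Hunk 4: at line 3 remove [uwy,eajik] add [vol,ceedt] -> 7 lines: hofp zyqj zowm vol ceedt obf odt
Hunk 5: at line 4 remove [ceedt] add [uyp] -> 7 lines: hofp zyqj zowm vol uyp obf odt
Hunk 6: at line 2 remove [zowm,vol] add [zzdfz,omwb] -> 7 lines: hofp zyqj zzdfz omwb uyp obf odt
Hunk 7: at line 1 remove [zyqj,zzdfz] add [lqzk] -> 6 lines: hofp lqzk omwb uyp obf odt
Final line 6: odt

Answer: odt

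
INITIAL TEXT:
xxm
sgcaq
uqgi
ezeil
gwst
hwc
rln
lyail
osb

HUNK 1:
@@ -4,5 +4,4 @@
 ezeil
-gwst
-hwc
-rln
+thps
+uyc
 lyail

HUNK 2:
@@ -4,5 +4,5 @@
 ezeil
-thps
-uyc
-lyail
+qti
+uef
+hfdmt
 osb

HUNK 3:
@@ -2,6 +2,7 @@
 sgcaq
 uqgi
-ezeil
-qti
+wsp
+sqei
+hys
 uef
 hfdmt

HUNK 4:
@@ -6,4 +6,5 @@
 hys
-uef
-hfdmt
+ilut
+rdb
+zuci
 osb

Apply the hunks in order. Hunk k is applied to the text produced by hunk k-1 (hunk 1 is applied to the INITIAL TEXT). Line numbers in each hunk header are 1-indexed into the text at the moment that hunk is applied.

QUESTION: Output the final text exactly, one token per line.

Hunk 1: at line 4 remove [gwst,hwc,rln] add [thps,uyc] -> 8 lines: xxm sgcaq uqgi ezeil thps uyc lyail osb
Hunk 2: at line 4 remove [thps,uyc,lyail] add [qti,uef,hfdmt] -> 8 lines: xxm sgcaq uqgi ezeil qti uef hfdmt osb
Hunk 3: at line 2 remove [ezeil,qti] add [wsp,sqei,hys] -> 9 lines: xxm sgcaq uqgi wsp sqei hys uef hfdmt osb
Hunk 4: at line 6 remove [uef,hfdmt] add [ilut,rdb,zuci] -> 10 lines: xxm sgcaq uqgi wsp sqei hys ilut rdb zuci osb

Answer: xxm
sgcaq
uqgi
wsp
sqei
hys
ilut
rdb
zuci
osb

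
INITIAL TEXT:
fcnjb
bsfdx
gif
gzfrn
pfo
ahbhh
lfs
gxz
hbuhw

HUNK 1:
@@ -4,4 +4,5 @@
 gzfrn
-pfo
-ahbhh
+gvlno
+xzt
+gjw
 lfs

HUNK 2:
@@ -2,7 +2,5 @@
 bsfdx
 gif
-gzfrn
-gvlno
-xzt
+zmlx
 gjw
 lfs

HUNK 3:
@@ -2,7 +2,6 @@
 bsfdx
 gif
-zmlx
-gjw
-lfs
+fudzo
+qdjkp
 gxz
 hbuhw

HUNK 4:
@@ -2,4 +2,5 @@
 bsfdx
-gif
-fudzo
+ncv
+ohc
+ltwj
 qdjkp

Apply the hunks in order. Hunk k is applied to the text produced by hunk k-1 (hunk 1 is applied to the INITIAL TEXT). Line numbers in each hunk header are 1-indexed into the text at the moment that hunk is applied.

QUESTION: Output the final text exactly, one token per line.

Answer: fcnjb
bsfdx
ncv
ohc
ltwj
qdjkp
gxz
hbuhw

Derivation:
Hunk 1: at line 4 remove [pfo,ahbhh] add [gvlno,xzt,gjw] -> 10 lines: fcnjb bsfdx gif gzfrn gvlno xzt gjw lfs gxz hbuhw
Hunk 2: at line 2 remove [gzfrn,gvlno,xzt] add [zmlx] -> 8 lines: fcnjb bsfdx gif zmlx gjw lfs gxz hbuhw
Hunk 3: at line 2 remove [zmlx,gjw,lfs] add [fudzo,qdjkp] -> 7 lines: fcnjb bsfdx gif fudzo qdjkp gxz hbuhw
Hunk 4: at line 2 remove [gif,fudzo] add [ncv,ohc,ltwj] -> 8 lines: fcnjb bsfdx ncv ohc ltwj qdjkp gxz hbuhw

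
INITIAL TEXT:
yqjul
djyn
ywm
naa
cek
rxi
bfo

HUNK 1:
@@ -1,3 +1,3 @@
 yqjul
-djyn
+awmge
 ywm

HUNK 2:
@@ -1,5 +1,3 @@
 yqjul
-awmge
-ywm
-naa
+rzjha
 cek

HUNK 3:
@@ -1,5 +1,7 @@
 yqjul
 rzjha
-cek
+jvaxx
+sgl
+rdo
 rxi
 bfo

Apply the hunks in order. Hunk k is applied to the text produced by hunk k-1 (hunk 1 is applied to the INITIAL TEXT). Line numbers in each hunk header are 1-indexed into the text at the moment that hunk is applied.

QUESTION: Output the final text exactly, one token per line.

Hunk 1: at line 1 remove [djyn] add [awmge] -> 7 lines: yqjul awmge ywm naa cek rxi bfo
Hunk 2: at line 1 remove [awmge,ywm,naa] add [rzjha] -> 5 lines: yqjul rzjha cek rxi bfo
Hunk 3: at line 1 remove [cek] add [jvaxx,sgl,rdo] -> 7 lines: yqjul rzjha jvaxx sgl rdo rxi bfo

Answer: yqjul
rzjha
jvaxx
sgl
rdo
rxi
bfo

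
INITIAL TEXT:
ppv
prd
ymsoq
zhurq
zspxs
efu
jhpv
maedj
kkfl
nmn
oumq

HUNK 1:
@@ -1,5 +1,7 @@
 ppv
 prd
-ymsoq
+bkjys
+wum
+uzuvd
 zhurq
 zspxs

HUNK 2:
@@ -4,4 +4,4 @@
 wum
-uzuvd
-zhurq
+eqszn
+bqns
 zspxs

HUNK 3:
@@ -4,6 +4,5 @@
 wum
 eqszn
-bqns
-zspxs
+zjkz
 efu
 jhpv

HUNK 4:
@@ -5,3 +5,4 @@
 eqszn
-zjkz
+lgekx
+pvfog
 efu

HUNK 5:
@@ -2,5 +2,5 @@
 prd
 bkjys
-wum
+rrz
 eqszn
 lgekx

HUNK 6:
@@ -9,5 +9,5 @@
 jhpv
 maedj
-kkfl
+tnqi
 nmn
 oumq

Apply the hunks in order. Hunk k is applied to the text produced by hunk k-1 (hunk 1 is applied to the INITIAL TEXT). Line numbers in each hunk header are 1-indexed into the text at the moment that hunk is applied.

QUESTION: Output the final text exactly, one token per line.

Hunk 1: at line 1 remove [ymsoq] add [bkjys,wum,uzuvd] -> 13 lines: ppv prd bkjys wum uzuvd zhurq zspxs efu jhpv maedj kkfl nmn oumq
Hunk 2: at line 4 remove [uzuvd,zhurq] add [eqszn,bqns] -> 13 lines: ppv prd bkjys wum eqszn bqns zspxs efu jhpv maedj kkfl nmn oumq
Hunk 3: at line 4 remove [bqns,zspxs] add [zjkz] -> 12 lines: ppv prd bkjys wum eqszn zjkz efu jhpv maedj kkfl nmn oumq
Hunk 4: at line 5 remove [zjkz] add [lgekx,pvfog] -> 13 lines: ppv prd bkjys wum eqszn lgekx pvfog efu jhpv maedj kkfl nmn oumq
Hunk 5: at line 2 remove [wum] add [rrz] -> 13 lines: ppv prd bkjys rrz eqszn lgekx pvfog efu jhpv maedj kkfl nmn oumq
Hunk 6: at line 9 remove [kkfl] add [tnqi] -> 13 lines: ppv prd bkjys rrz eqszn lgekx pvfog efu jhpv maedj tnqi nmn oumq

Answer: ppv
prd
bkjys
rrz
eqszn
lgekx
pvfog
efu
jhpv
maedj
tnqi
nmn
oumq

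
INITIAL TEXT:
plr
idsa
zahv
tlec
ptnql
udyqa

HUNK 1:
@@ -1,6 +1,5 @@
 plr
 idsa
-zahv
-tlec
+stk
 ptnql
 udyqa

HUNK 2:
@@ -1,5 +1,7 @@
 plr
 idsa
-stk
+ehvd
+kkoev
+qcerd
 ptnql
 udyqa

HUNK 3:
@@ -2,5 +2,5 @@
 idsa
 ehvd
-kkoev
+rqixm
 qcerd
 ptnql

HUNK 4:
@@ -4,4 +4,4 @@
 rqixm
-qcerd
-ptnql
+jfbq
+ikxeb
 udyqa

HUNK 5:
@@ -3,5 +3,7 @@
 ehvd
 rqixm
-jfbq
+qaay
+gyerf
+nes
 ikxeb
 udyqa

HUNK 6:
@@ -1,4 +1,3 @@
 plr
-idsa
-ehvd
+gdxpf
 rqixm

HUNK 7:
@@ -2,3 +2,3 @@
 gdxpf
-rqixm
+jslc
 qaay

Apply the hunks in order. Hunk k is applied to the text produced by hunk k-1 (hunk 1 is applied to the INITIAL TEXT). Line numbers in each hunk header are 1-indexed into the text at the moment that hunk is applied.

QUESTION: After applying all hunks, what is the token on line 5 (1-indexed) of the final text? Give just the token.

Hunk 1: at line 1 remove [zahv,tlec] add [stk] -> 5 lines: plr idsa stk ptnql udyqa
Hunk 2: at line 1 remove [stk] add [ehvd,kkoev,qcerd] -> 7 lines: plr idsa ehvd kkoev qcerd ptnql udyqa
Hunk 3: at line 2 remove [kkoev] add [rqixm] -> 7 lines: plr idsa ehvd rqixm qcerd ptnql udyqa
Hunk 4: at line 4 remove [qcerd,ptnql] add [jfbq,ikxeb] -> 7 lines: plr idsa ehvd rqixm jfbq ikxeb udyqa
Hunk 5: at line 3 remove [jfbq] add [qaay,gyerf,nes] -> 9 lines: plr idsa ehvd rqixm qaay gyerf nes ikxeb udyqa
Hunk 6: at line 1 remove [idsa,ehvd] add [gdxpf] -> 8 lines: plr gdxpf rqixm qaay gyerf nes ikxeb udyqa
Hunk 7: at line 2 remove [rqixm] add [jslc] -> 8 lines: plr gdxpf jslc qaay gyerf nes ikxeb udyqa
Final line 5: gyerf

Answer: gyerf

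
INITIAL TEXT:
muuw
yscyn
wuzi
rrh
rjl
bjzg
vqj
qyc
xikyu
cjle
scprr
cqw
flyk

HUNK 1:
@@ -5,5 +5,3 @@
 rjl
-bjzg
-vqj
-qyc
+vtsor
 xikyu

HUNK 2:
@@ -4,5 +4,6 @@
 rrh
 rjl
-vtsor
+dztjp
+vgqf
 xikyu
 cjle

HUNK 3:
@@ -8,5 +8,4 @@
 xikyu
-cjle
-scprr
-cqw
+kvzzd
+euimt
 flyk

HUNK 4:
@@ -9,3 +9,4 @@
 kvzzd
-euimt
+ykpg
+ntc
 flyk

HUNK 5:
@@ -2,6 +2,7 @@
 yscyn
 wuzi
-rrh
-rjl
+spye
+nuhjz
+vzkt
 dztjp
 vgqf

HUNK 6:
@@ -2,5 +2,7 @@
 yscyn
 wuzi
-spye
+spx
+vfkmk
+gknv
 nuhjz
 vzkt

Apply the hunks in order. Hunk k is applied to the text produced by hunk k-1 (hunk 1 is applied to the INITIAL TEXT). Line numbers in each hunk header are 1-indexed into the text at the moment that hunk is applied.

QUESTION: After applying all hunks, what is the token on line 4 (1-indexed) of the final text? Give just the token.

Hunk 1: at line 5 remove [bjzg,vqj,qyc] add [vtsor] -> 11 lines: muuw yscyn wuzi rrh rjl vtsor xikyu cjle scprr cqw flyk
Hunk 2: at line 4 remove [vtsor] add [dztjp,vgqf] -> 12 lines: muuw yscyn wuzi rrh rjl dztjp vgqf xikyu cjle scprr cqw flyk
Hunk 3: at line 8 remove [cjle,scprr,cqw] add [kvzzd,euimt] -> 11 lines: muuw yscyn wuzi rrh rjl dztjp vgqf xikyu kvzzd euimt flyk
Hunk 4: at line 9 remove [euimt] add [ykpg,ntc] -> 12 lines: muuw yscyn wuzi rrh rjl dztjp vgqf xikyu kvzzd ykpg ntc flyk
Hunk 5: at line 2 remove [rrh,rjl] add [spye,nuhjz,vzkt] -> 13 lines: muuw yscyn wuzi spye nuhjz vzkt dztjp vgqf xikyu kvzzd ykpg ntc flyk
Hunk 6: at line 2 remove [spye] add [spx,vfkmk,gknv] -> 15 lines: muuw yscyn wuzi spx vfkmk gknv nuhjz vzkt dztjp vgqf xikyu kvzzd ykpg ntc flyk
Final line 4: spx

Answer: spx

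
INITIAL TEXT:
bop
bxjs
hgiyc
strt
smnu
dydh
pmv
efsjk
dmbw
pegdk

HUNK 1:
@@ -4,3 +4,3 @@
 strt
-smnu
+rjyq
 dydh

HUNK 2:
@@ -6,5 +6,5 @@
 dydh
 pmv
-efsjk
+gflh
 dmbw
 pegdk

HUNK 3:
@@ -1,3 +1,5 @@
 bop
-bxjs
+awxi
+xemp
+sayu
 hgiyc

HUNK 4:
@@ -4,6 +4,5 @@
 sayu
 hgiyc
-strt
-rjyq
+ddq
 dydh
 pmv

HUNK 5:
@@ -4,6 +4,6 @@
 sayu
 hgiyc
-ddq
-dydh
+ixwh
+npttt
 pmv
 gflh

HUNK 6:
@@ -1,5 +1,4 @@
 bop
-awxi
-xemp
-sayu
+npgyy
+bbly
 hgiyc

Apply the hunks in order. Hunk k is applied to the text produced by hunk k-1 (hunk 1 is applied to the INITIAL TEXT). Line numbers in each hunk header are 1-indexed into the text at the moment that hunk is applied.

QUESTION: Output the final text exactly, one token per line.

Answer: bop
npgyy
bbly
hgiyc
ixwh
npttt
pmv
gflh
dmbw
pegdk

Derivation:
Hunk 1: at line 4 remove [smnu] add [rjyq] -> 10 lines: bop bxjs hgiyc strt rjyq dydh pmv efsjk dmbw pegdk
Hunk 2: at line 6 remove [efsjk] add [gflh] -> 10 lines: bop bxjs hgiyc strt rjyq dydh pmv gflh dmbw pegdk
Hunk 3: at line 1 remove [bxjs] add [awxi,xemp,sayu] -> 12 lines: bop awxi xemp sayu hgiyc strt rjyq dydh pmv gflh dmbw pegdk
Hunk 4: at line 4 remove [strt,rjyq] add [ddq] -> 11 lines: bop awxi xemp sayu hgiyc ddq dydh pmv gflh dmbw pegdk
Hunk 5: at line 4 remove [ddq,dydh] add [ixwh,npttt] -> 11 lines: bop awxi xemp sayu hgiyc ixwh npttt pmv gflh dmbw pegdk
Hunk 6: at line 1 remove [awxi,xemp,sayu] add [npgyy,bbly] -> 10 lines: bop npgyy bbly hgiyc ixwh npttt pmv gflh dmbw pegdk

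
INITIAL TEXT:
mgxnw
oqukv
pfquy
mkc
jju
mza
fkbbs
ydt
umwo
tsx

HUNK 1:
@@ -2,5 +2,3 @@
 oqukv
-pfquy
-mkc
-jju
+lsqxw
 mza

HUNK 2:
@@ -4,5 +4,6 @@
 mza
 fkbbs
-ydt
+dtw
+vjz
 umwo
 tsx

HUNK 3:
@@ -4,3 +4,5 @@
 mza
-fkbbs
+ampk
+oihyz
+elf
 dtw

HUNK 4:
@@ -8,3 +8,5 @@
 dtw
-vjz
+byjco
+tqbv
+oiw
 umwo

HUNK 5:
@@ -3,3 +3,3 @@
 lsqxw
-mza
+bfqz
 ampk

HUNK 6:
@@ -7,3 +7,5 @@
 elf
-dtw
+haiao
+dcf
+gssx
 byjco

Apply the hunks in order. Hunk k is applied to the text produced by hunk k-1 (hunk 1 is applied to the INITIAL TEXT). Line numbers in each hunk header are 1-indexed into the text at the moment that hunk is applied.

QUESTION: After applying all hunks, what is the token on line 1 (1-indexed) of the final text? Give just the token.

Hunk 1: at line 2 remove [pfquy,mkc,jju] add [lsqxw] -> 8 lines: mgxnw oqukv lsqxw mza fkbbs ydt umwo tsx
Hunk 2: at line 4 remove [ydt] add [dtw,vjz] -> 9 lines: mgxnw oqukv lsqxw mza fkbbs dtw vjz umwo tsx
Hunk 3: at line 4 remove [fkbbs] add [ampk,oihyz,elf] -> 11 lines: mgxnw oqukv lsqxw mza ampk oihyz elf dtw vjz umwo tsx
Hunk 4: at line 8 remove [vjz] add [byjco,tqbv,oiw] -> 13 lines: mgxnw oqukv lsqxw mza ampk oihyz elf dtw byjco tqbv oiw umwo tsx
Hunk 5: at line 3 remove [mza] add [bfqz] -> 13 lines: mgxnw oqukv lsqxw bfqz ampk oihyz elf dtw byjco tqbv oiw umwo tsx
Hunk 6: at line 7 remove [dtw] add [haiao,dcf,gssx] -> 15 lines: mgxnw oqukv lsqxw bfqz ampk oihyz elf haiao dcf gssx byjco tqbv oiw umwo tsx
Final line 1: mgxnw

Answer: mgxnw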